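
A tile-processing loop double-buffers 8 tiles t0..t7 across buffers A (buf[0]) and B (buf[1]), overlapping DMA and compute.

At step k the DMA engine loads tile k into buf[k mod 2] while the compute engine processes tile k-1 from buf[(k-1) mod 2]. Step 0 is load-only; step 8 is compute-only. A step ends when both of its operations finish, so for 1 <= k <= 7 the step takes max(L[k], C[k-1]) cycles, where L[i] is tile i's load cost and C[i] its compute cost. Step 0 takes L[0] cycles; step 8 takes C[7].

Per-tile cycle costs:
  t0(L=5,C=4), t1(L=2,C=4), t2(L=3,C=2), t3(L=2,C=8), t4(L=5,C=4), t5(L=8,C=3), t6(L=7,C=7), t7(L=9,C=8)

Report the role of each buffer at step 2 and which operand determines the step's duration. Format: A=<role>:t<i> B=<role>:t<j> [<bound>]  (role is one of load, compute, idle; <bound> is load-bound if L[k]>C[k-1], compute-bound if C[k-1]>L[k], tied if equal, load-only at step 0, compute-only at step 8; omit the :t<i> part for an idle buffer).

step 2: A=load:t2 B=compute:t1 [compute-bound]

k=0 load=t0/5c comp=- wait=5 total=5
k=1 load=t1/2c comp=t0/4c wait=4 total=9
k=2 load=t2/3c comp=t1/4c wait=4 total=13
k=3 load=t3/2c comp=t2/2c wait=2 total=15
k=4 load=t4/5c comp=t3/8c wait=8 total=23
k=5 load=t5/8c comp=t4/4c wait=8 total=31
k=6 load=t6/7c comp=t5/3c wait=7 total=38
k=7 load=t7/9c comp=t6/7c wait=9 total=47
k=8 load=- comp=t7/8c wait=8 total=55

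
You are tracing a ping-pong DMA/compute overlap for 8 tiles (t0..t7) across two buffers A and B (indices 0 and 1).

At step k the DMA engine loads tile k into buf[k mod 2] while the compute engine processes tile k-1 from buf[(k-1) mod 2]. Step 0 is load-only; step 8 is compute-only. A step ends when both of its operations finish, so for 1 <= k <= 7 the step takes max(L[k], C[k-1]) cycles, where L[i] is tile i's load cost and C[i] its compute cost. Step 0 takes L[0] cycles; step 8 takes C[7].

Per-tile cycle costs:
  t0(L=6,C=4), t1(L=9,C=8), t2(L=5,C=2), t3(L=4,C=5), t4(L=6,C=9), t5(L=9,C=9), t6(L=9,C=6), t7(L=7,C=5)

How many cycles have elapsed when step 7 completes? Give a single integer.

k=0 load=t0/6c comp=- wait=6 total=6
k=1 load=t1/9c comp=t0/4c wait=9 total=15
k=2 load=t2/5c comp=t1/8c wait=8 total=23
k=3 load=t3/4c comp=t2/2c wait=4 total=27
k=4 load=t4/6c comp=t3/5c wait=6 total=33
k=5 load=t5/9c comp=t4/9c wait=9 total=42
k=6 load=t6/9c comp=t5/9c wait=9 total=51
k=7 load=t7/7c comp=t6/6c wait=7 total=58
k=8 load=- comp=t7/5c wait=5 total=63

end_cycle[7] = 58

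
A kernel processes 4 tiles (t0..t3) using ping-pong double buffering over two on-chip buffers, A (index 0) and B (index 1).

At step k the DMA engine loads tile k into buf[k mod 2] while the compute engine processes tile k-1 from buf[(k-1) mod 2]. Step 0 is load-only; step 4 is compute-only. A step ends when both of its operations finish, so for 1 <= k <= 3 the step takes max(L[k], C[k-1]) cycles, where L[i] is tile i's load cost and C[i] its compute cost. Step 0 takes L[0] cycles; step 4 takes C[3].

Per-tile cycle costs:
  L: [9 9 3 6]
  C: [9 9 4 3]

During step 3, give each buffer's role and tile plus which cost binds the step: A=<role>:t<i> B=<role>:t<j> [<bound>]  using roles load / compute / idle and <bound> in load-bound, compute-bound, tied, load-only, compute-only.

  0. 9=9c; end=9; A:t0 B:-
  1. max(9,9)=9c; end=18; A:t0 B:t1
  2. max(3,9)=9c; end=27; A:t2 B:t1
  3. max(6,4)=6c; end=33; A:t2 B:t3
  4. 3=3c; end=36; A:t2 B:t3

step 3: A=compute:t2 B=load:t3 [load-bound]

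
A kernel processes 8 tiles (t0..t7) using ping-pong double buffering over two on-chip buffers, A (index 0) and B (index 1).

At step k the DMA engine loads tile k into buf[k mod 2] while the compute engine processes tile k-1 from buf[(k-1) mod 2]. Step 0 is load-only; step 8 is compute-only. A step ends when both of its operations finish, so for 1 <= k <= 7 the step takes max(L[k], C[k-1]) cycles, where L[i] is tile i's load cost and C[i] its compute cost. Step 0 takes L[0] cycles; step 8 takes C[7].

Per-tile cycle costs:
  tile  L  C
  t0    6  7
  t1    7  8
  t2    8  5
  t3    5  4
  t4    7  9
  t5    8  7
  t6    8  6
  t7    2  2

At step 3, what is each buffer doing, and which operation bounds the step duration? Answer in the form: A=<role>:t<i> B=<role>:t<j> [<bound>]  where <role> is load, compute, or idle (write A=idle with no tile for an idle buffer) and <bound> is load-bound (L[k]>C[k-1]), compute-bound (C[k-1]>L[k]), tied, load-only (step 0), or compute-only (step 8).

  0. 6=6c; end=6; A:t0 B:-
  1. max(7,7)=7c; end=13; A:t0 B:t1
  2. max(8,8)=8c; end=21; A:t2 B:t1
  3. max(5,5)=5c; end=26; A:t2 B:t3
  4. max(7,4)=7c; end=33; A:t4 B:t3
  5. max(8,9)=9c; end=42; A:t4 B:t5
  6. max(8,7)=8c; end=50; A:t6 B:t5
  7. max(2,6)=6c; end=56; A:t6 B:t7
  8. 2=2c; end=58; A:t6 B:t7

step 3: A=compute:t2 B=load:t3 [tied]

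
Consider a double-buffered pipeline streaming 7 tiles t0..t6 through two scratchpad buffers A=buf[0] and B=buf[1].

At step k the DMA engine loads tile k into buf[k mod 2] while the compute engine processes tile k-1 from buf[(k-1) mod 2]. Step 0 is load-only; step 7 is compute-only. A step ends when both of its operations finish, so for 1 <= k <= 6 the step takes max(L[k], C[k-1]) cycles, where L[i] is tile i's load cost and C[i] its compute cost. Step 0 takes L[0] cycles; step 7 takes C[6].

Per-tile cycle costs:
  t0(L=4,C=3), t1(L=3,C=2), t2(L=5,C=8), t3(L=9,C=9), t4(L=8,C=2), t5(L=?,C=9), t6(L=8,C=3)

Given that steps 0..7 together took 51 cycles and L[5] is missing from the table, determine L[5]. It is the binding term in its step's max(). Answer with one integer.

L[5] = 9

step 0 | dur = L[0]=4 = 4
step 1 | dur = max(L[1]=3, C[0]=3) = 3
step 2 | dur = max(L[2]=5, C[1]=2) = 5
step 3 | dur = max(L[3]=9, C[2]=8) = 9
step 4 | dur = max(L[4]=8, C[3]=9) = 9
step 5 | dur = max(L[5]=?, C[4]=2) = L[5]  (unknown; binding)
step 6 | dur = max(L[6]=8, C[5]=9) = 9
step 7 | dur = C[6]=3 = 3
sum of known step durations = 42
dur[5] = total - known = 51 - 42 = 9
L[5] is the binding max in step 5, so L[5] = dur[5] = 9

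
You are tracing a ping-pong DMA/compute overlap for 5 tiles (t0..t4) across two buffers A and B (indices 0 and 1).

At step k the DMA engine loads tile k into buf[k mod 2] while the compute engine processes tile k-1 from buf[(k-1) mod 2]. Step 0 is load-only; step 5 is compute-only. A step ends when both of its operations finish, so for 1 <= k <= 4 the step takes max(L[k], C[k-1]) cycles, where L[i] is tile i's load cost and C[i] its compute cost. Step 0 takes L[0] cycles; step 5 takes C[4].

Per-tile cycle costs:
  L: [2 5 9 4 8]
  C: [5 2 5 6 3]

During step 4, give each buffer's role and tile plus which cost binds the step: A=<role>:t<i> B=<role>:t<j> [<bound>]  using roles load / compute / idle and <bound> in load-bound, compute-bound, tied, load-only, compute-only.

  0. 2=2c; end=2; A:t0 B:-
  1. max(5,5)=5c; end=7; A:t0 B:t1
  2. max(9,2)=9c; end=16; A:t2 B:t1
  3. max(4,5)=5c; end=21; A:t2 B:t3
  4. max(8,6)=8c; end=29; A:t4 B:t3
  5. 3=3c; end=32; A:t4 B:t3

step 4: A=load:t4 B=compute:t3 [load-bound]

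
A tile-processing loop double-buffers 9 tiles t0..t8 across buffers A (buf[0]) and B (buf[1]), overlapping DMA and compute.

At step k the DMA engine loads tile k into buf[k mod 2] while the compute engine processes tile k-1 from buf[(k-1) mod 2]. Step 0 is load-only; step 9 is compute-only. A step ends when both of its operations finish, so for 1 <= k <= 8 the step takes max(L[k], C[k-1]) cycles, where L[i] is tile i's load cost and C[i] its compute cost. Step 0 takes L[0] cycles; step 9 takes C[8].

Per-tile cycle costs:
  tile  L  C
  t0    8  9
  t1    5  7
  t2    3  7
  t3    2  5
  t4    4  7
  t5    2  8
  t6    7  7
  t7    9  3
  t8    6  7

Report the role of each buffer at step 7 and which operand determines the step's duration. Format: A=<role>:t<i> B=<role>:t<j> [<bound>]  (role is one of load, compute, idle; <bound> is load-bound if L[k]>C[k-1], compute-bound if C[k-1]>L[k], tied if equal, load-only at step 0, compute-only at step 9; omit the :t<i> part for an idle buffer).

step 7: A=compute:t6 B=load:t7 [load-bound]

[0] DMA t0→A (8c) ∥ CU idle ⇒ 8c, clock 8
[1] DMA t1→B (5c) ∥ CU A:t0 (9c) ⇒ 9c, clock 17
[2] DMA t2→A (3c) ∥ CU B:t1 (7c) ⇒ 7c, clock 24
[3] DMA t3→B (2c) ∥ CU A:t2 (7c) ⇒ 7c, clock 31
[4] DMA t4→A (4c) ∥ CU B:t3 (5c) ⇒ 5c, clock 36
[5] DMA t5→B (2c) ∥ CU A:t4 (7c) ⇒ 7c, clock 43
[6] DMA t6→A (7c) ∥ CU B:t5 (8c) ⇒ 8c, clock 51
[7] DMA t7→B (9c) ∥ CU A:t6 (7c) ⇒ 9c, clock 60
[8] DMA t8→A (6c) ∥ CU B:t7 (3c) ⇒ 6c, clock 66
[9] DMA idle ∥ CU A:t8 (7c) ⇒ 7c, clock 73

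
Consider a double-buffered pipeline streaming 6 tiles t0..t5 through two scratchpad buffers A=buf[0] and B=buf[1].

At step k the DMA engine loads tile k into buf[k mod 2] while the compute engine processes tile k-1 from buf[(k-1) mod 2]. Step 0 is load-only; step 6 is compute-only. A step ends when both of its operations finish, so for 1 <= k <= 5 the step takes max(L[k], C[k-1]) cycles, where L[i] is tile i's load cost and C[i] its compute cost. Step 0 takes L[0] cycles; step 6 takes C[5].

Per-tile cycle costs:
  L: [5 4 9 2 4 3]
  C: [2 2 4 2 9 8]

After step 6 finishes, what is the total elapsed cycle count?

end_cycle[6] = 43

  0. 5=5c; end=5; A:t0 B:-
  1. max(4,2)=4c; end=9; A:t0 B:t1
  2. max(9,2)=9c; end=18; A:t2 B:t1
  3. max(2,4)=4c; end=22; A:t2 B:t3
  4. max(4,2)=4c; end=26; A:t4 B:t3
  5. max(3,9)=9c; end=35; A:t4 B:t5
  6. 8=8c; end=43; A:t4 B:t5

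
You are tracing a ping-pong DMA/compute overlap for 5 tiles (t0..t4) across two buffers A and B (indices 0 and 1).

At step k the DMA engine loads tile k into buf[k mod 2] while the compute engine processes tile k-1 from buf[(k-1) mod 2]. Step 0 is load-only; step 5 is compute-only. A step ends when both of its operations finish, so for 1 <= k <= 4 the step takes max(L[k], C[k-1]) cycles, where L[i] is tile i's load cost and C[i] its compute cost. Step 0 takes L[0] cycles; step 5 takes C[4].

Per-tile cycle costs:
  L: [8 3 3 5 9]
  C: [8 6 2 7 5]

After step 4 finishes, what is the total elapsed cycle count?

step 0: L[0]=8 → dur=8, Σ=8 | A=load:t0 B=idle [load-only]
step 1: L[1]=3 C[0]=8 → dur=8, Σ=16 | A=compute:t0 B=load:t1 [compute-bound]
step 2: L[2]=3 C[1]=6 → dur=6, Σ=22 | A=load:t2 B=compute:t1 [compute-bound]
step 3: L[3]=5 C[2]=2 → dur=5, Σ=27 | A=compute:t2 B=load:t3 [load-bound]
step 4: L[4]=9 C[3]=7 → dur=9, Σ=36 | A=load:t4 B=compute:t3 [load-bound]
step 5: C[4]=5 → dur=5, Σ=41 | A=compute:t4 B=idle [compute-only]

end_cycle[4] = 36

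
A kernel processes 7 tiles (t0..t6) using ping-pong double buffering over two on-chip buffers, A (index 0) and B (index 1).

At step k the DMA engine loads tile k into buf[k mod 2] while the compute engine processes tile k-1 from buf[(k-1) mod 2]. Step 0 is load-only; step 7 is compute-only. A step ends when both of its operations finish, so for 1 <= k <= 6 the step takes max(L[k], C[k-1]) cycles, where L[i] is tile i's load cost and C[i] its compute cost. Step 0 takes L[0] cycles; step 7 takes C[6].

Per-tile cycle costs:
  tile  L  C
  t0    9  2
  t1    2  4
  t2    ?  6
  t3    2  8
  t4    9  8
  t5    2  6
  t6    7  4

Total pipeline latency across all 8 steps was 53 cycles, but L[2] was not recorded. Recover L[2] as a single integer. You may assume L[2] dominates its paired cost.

L[2] = 8

step 0 → dur = L[0]=9 = 9
step 1 → dur = max(L[1]=2, C[0]=2) = 2
step 2 → dur = max(L[2]=?, C[1]=4) = L[2]  (unknown; binding)
step 3 → dur = max(L[3]=2, C[2]=6) = 6
step 4 → dur = max(L[4]=9, C[3]=8) = 9
step 5 → dur = max(L[5]=2, C[4]=8) = 8
step 6 → dur = max(L[6]=7, C[5]=6) = 7
step 7 → dur = C[6]=4 = 4
sum of known step durations = 45
dur[2] = total - known = 53 - 45 = 8
L[2] is the binding max in step 2, so L[2] = dur[2] = 8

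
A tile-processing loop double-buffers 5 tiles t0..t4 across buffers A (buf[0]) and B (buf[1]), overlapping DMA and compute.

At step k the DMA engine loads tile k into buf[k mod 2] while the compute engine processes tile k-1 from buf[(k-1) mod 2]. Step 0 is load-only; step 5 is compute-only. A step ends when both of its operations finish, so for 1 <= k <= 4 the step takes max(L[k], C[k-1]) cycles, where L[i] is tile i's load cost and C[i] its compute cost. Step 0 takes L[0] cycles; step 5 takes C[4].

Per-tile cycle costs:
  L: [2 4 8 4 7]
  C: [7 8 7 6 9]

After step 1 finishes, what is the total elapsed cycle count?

[0] DMA t0→A (2c) ∥ CU idle ⇒ 2c, clock 2
[1] DMA t1→B (4c) ∥ CU A:t0 (7c) ⇒ 7c, clock 9
[2] DMA t2→A (8c) ∥ CU B:t1 (8c) ⇒ 8c, clock 17
[3] DMA t3→B (4c) ∥ CU A:t2 (7c) ⇒ 7c, clock 24
[4] DMA t4→A (7c) ∥ CU B:t3 (6c) ⇒ 7c, clock 31
[5] DMA idle ∥ CU A:t4 (9c) ⇒ 9c, clock 40

end_cycle[1] = 9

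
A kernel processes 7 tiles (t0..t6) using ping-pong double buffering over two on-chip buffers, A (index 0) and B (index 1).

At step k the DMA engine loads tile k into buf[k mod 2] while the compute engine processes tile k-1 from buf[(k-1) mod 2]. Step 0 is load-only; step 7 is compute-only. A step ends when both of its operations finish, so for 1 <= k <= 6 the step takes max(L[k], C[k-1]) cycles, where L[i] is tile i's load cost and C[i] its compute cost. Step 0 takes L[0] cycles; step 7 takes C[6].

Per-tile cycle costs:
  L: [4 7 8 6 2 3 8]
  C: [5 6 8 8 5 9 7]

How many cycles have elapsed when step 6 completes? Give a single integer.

[0] DMA t0→A (4c) ∥ CU idle ⇒ 4c, clock 4
[1] DMA t1→B (7c) ∥ CU A:t0 (5c) ⇒ 7c, clock 11
[2] DMA t2→A (8c) ∥ CU B:t1 (6c) ⇒ 8c, clock 19
[3] DMA t3→B (6c) ∥ CU A:t2 (8c) ⇒ 8c, clock 27
[4] DMA t4→A (2c) ∥ CU B:t3 (8c) ⇒ 8c, clock 35
[5] DMA t5→B (3c) ∥ CU A:t4 (5c) ⇒ 5c, clock 40
[6] DMA t6→A (8c) ∥ CU B:t5 (9c) ⇒ 9c, clock 49
[7] DMA idle ∥ CU A:t6 (7c) ⇒ 7c, clock 56

end_cycle[6] = 49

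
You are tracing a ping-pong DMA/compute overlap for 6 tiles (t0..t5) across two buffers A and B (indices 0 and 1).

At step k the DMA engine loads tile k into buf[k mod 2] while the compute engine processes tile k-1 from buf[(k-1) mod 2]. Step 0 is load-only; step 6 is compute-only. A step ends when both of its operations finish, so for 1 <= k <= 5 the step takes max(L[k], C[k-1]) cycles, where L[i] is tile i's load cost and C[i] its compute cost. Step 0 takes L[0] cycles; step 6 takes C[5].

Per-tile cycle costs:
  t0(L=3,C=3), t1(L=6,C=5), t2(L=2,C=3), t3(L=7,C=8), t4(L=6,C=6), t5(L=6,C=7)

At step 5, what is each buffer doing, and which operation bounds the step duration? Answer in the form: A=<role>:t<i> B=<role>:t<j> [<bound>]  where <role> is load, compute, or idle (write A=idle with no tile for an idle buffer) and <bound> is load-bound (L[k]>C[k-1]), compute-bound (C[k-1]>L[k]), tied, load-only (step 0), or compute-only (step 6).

step 5: A=compute:t4 B=load:t5 [tied]

k=0 load=t0/3c comp=- wait=3 total=3
k=1 load=t1/6c comp=t0/3c wait=6 total=9
k=2 load=t2/2c comp=t1/5c wait=5 total=14
k=3 load=t3/7c comp=t2/3c wait=7 total=21
k=4 load=t4/6c comp=t3/8c wait=8 total=29
k=5 load=t5/6c comp=t4/6c wait=6 total=35
k=6 load=- comp=t5/7c wait=7 total=42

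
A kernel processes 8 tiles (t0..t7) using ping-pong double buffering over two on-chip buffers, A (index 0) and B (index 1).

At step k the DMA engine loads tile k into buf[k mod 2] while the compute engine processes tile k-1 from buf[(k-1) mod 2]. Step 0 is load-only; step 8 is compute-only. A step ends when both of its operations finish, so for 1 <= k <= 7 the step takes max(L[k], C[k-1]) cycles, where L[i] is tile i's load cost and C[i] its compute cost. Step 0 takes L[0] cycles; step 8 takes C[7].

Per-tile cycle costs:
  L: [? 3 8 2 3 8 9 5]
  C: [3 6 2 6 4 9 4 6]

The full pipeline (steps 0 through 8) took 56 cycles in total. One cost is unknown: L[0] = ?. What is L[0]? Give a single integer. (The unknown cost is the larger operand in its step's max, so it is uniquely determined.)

L[0] = 9

step 0 → dur = L[0]=? = L[0]  (unknown; binding)
step 1 → dur = max(L[1]=3, C[0]=3) = 3
step 2 → dur = max(L[2]=8, C[1]=6) = 8
step 3 → dur = max(L[3]=2, C[2]=2) = 2
step 4 → dur = max(L[4]=3, C[3]=6) = 6
step 5 → dur = max(L[5]=8, C[4]=4) = 8
step 6 → dur = max(L[6]=9, C[5]=9) = 9
step 7 → dur = max(L[7]=5, C[6]=4) = 5
step 8 → dur = C[7]=6 = 6
sum of known step durations = 47
dur[0] = total - known = 56 - 47 = 9
L[0] is the binding max in step 0, so L[0] = dur[0] = 9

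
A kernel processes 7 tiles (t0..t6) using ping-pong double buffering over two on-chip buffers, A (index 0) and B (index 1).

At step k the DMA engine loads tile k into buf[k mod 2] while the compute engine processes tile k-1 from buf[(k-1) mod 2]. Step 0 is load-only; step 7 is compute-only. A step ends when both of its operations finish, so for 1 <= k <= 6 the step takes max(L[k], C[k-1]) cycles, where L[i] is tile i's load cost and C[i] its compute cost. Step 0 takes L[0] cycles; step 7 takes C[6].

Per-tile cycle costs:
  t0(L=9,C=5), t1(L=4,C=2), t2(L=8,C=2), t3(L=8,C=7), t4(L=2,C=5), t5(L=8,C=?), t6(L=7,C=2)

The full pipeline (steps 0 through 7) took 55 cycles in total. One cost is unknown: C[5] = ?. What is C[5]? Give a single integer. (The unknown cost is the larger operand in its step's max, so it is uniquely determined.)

step 0 → dur = L[0]=9 = 9
step 1 → dur = max(L[1]=4, C[0]=5) = 5
step 2 → dur = max(L[2]=8, C[1]=2) = 8
step 3 → dur = max(L[3]=8, C[2]=2) = 8
step 4 → dur = max(L[4]=2, C[3]=7) = 7
step 5 → dur = max(L[5]=8, C[4]=5) = 8
step 6 → dur = max(L[6]=7, C[5]=?) = C[5]  (unknown; binding)
step 7 → dur = C[6]=2 = 2
sum of known step durations = 47
dur[6] = total - known = 55 - 47 = 8
C[5] is the binding max in step 6, so C[5] = dur[6] = 8

C[5] = 8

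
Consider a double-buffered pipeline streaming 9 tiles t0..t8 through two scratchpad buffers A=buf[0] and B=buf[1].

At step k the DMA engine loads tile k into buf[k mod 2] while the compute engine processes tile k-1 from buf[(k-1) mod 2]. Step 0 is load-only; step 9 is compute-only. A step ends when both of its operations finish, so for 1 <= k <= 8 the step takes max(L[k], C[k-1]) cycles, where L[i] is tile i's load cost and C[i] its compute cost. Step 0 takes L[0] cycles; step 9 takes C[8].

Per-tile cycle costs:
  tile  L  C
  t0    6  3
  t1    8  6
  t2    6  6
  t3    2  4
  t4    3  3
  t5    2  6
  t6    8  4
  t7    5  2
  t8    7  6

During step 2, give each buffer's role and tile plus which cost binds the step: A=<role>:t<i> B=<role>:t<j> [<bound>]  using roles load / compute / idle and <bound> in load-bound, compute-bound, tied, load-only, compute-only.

step 2: A=load:t2 B=compute:t1 [tied]

  0. 6=6c; end=6; A:t0 B:-
  1. max(8,3)=8c; end=14; A:t0 B:t1
  2. max(6,6)=6c; end=20; A:t2 B:t1
  3. max(2,6)=6c; end=26; A:t2 B:t3
  4. max(3,4)=4c; end=30; A:t4 B:t3
  5. max(2,3)=3c; end=33; A:t4 B:t5
  6. max(8,6)=8c; end=41; A:t6 B:t5
  7. max(5,4)=5c; end=46; A:t6 B:t7
  8. max(7,2)=7c; end=53; A:t8 B:t7
  9. 6=6c; end=59; A:t8 B:t7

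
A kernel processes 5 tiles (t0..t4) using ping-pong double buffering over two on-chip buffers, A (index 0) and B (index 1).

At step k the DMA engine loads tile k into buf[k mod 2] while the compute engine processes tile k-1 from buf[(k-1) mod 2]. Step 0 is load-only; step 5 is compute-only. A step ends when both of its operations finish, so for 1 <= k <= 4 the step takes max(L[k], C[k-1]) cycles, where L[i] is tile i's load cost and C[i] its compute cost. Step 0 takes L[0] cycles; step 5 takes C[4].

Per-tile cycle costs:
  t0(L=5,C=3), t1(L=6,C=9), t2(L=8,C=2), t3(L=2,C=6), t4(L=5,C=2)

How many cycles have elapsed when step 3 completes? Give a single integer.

end_cycle[3] = 22

  0. 5=5c; end=5; A:t0 B:-
  1. max(6,3)=6c; end=11; A:t0 B:t1
  2. max(8,9)=9c; end=20; A:t2 B:t1
  3. max(2,2)=2c; end=22; A:t2 B:t3
  4. max(5,6)=6c; end=28; A:t4 B:t3
  5. 2=2c; end=30; A:t4 B:t3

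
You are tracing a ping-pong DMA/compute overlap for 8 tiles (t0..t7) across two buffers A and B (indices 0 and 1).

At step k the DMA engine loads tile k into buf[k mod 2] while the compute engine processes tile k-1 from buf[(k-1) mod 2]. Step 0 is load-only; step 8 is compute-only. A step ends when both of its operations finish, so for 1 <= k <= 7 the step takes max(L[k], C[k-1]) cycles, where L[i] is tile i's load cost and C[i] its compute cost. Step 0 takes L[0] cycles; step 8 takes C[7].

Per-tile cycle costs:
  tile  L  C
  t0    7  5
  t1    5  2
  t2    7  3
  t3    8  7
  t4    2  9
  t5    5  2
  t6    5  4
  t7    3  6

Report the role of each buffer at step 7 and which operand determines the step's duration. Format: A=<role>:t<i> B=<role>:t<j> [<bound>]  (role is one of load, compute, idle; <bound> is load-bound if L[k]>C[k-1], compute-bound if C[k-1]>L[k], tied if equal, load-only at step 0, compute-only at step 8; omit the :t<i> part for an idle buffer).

  0. 7=7c; end=7; A:t0 B:-
  1. max(5,5)=5c; end=12; A:t0 B:t1
  2. max(7,2)=7c; end=19; A:t2 B:t1
  3. max(8,3)=8c; end=27; A:t2 B:t3
  4. max(2,7)=7c; end=34; A:t4 B:t3
  5. max(5,9)=9c; end=43; A:t4 B:t5
  6. max(5,2)=5c; end=48; A:t6 B:t5
  7. max(3,4)=4c; end=52; A:t6 B:t7
  8. 6=6c; end=58; A:t6 B:t7

step 7: A=compute:t6 B=load:t7 [compute-bound]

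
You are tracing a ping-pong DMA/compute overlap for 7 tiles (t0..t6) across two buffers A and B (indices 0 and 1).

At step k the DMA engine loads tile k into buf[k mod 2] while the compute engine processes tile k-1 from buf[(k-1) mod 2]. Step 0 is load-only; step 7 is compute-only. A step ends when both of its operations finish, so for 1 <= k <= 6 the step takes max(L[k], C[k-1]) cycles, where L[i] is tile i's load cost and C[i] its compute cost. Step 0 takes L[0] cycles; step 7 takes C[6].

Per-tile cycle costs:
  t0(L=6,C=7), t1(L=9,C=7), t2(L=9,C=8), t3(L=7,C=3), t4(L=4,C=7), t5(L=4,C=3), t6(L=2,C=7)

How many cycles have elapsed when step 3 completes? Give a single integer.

end_cycle[3] = 32

step 0: L[0]=6 → dur=6, Σ=6 | A=load:t0 B=idle [load-only]
step 1: L[1]=9 C[0]=7 → dur=9, Σ=15 | A=compute:t0 B=load:t1 [load-bound]
step 2: L[2]=9 C[1]=7 → dur=9, Σ=24 | A=load:t2 B=compute:t1 [load-bound]
step 3: L[3]=7 C[2]=8 → dur=8, Σ=32 | A=compute:t2 B=load:t3 [compute-bound]
step 4: L[4]=4 C[3]=3 → dur=4, Σ=36 | A=load:t4 B=compute:t3 [load-bound]
step 5: L[5]=4 C[4]=7 → dur=7, Σ=43 | A=compute:t4 B=load:t5 [compute-bound]
step 6: L[6]=2 C[5]=3 → dur=3, Σ=46 | A=load:t6 B=compute:t5 [compute-bound]
step 7: C[6]=7 → dur=7, Σ=53 | A=compute:t6 B=idle [compute-only]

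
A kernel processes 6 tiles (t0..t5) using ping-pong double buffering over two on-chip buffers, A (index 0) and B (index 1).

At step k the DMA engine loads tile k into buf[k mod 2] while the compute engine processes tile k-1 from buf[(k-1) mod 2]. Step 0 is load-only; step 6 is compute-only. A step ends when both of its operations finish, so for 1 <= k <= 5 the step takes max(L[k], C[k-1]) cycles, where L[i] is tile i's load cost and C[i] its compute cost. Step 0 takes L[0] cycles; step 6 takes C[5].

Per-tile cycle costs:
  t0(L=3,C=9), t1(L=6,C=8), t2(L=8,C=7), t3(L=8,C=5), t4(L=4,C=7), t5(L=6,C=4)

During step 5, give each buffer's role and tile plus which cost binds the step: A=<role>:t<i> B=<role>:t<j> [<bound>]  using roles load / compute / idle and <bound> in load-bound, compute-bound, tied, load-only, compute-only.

  0. 3=3c; end=3; A:t0 B:-
  1. max(6,9)=9c; end=12; A:t0 B:t1
  2. max(8,8)=8c; end=20; A:t2 B:t1
  3. max(8,7)=8c; end=28; A:t2 B:t3
  4. max(4,5)=5c; end=33; A:t4 B:t3
  5. max(6,7)=7c; end=40; A:t4 B:t5
  6. 4=4c; end=44; A:t4 B:t5

step 5: A=compute:t4 B=load:t5 [compute-bound]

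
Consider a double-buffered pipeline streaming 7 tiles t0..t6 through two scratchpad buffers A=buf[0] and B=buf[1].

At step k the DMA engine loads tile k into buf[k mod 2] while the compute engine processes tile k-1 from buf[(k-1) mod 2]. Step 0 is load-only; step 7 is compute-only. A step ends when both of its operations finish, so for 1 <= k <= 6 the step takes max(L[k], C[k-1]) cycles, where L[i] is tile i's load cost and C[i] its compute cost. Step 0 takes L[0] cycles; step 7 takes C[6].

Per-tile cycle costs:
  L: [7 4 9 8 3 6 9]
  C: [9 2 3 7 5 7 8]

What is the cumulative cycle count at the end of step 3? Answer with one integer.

step 0: L[0]=7 → dur=7, Σ=7 | A=load:t0 B=idle [load-only]
step 1: L[1]=4 C[0]=9 → dur=9, Σ=16 | A=compute:t0 B=load:t1 [compute-bound]
step 2: L[2]=9 C[1]=2 → dur=9, Σ=25 | A=load:t2 B=compute:t1 [load-bound]
step 3: L[3]=8 C[2]=3 → dur=8, Σ=33 | A=compute:t2 B=load:t3 [load-bound]
step 4: L[4]=3 C[3]=7 → dur=7, Σ=40 | A=load:t4 B=compute:t3 [compute-bound]
step 5: L[5]=6 C[4]=5 → dur=6, Σ=46 | A=compute:t4 B=load:t5 [load-bound]
step 6: L[6]=9 C[5]=7 → dur=9, Σ=55 | A=load:t6 B=compute:t5 [load-bound]
step 7: C[6]=8 → dur=8, Σ=63 | A=compute:t6 B=idle [compute-only]

end_cycle[3] = 33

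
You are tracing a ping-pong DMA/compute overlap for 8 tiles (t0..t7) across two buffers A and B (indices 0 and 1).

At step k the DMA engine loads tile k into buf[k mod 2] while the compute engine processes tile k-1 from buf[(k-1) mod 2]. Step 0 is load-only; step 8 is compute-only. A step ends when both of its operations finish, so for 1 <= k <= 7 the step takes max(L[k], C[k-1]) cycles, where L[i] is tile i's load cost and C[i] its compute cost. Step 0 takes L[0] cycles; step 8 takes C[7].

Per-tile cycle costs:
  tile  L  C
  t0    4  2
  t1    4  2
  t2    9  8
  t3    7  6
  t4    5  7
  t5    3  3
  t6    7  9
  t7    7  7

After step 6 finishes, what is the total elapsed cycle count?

end_cycle[6] = 45

  0. 4=4c; end=4; A:t0 B:-
  1. max(4,2)=4c; end=8; A:t0 B:t1
  2. max(9,2)=9c; end=17; A:t2 B:t1
  3. max(7,8)=8c; end=25; A:t2 B:t3
  4. max(5,6)=6c; end=31; A:t4 B:t3
  5. max(3,7)=7c; end=38; A:t4 B:t5
  6. max(7,3)=7c; end=45; A:t6 B:t5
  7. max(7,9)=9c; end=54; A:t6 B:t7
  8. 7=7c; end=61; A:t6 B:t7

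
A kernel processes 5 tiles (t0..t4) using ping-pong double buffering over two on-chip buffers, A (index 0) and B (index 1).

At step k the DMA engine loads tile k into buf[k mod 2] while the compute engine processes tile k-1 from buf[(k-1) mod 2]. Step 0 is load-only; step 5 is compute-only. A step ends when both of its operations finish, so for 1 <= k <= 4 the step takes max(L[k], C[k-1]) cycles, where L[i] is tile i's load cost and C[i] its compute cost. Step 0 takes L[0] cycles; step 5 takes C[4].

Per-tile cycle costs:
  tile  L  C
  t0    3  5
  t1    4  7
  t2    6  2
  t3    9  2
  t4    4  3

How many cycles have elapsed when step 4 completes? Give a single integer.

end_cycle[4] = 28

  0. 3=3c; end=3; A:t0 B:-
  1. max(4,5)=5c; end=8; A:t0 B:t1
  2. max(6,7)=7c; end=15; A:t2 B:t1
  3. max(9,2)=9c; end=24; A:t2 B:t3
  4. max(4,2)=4c; end=28; A:t4 B:t3
  5. 3=3c; end=31; A:t4 B:t3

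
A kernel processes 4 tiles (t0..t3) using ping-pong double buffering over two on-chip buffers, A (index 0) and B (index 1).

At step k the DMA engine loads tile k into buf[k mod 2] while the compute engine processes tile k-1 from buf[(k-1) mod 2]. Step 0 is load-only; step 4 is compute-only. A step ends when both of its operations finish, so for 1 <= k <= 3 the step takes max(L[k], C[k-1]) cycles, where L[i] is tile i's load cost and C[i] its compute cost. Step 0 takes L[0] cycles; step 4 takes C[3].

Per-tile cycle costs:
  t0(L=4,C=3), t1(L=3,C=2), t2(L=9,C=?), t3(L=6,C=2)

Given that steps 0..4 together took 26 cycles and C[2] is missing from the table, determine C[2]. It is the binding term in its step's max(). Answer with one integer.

step 0 = dur = L[0]=4 = 4
step 1 = dur = max(L[1]=3, C[0]=3) = 3
step 2 = dur = max(L[2]=9, C[1]=2) = 9
step 3 = dur = max(L[3]=6, C[2]=?) = C[2]  (unknown; binding)
step 4 = dur = C[3]=2 = 2
sum of known step durations = 18
dur[3] = total - known = 26 - 18 = 8
C[2] is the binding max in step 3, so C[2] = dur[3] = 8

C[2] = 8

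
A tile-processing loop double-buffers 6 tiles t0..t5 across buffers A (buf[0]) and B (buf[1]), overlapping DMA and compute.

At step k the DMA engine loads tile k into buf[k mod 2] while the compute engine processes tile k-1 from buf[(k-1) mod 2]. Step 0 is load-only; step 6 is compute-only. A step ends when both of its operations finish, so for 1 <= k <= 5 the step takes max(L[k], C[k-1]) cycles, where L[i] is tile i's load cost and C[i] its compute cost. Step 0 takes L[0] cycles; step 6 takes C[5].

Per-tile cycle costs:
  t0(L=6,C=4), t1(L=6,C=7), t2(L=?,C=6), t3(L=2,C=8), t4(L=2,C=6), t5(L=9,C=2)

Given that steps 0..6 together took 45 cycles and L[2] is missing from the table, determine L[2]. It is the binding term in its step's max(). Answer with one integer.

L[2] = 8

step 0 | dur = L[0]=6 = 6
step 1 | dur = max(L[1]=6, C[0]=4) = 6
step 2 | dur = max(L[2]=?, C[1]=7) = L[2]  (unknown; binding)
step 3 | dur = max(L[3]=2, C[2]=6) = 6
step 4 | dur = max(L[4]=2, C[3]=8) = 8
step 5 | dur = max(L[5]=9, C[4]=6) = 9
step 6 | dur = C[5]=2 = 2
sum of known step durations = 37
dur[2] = total - known = 45 - 37 = 8
L[2] is the binding max in step 2, so L[2] = dur[2] = 8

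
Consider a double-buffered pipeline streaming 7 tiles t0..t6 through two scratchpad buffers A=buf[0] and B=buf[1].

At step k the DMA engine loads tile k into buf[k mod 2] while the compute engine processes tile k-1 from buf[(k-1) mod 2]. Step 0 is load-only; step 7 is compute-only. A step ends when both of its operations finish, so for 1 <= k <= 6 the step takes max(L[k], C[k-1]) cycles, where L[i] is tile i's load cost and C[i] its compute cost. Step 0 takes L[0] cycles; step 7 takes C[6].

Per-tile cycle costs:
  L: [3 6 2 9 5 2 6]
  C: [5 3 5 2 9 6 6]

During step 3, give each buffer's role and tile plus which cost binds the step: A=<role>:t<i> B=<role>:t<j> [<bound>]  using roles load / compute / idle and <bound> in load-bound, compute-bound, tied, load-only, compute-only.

step 3: A=compute:t2 B=load:t3 [load-bound]

  0. 3=3c; end=3; A:t0 B:-
  1. max(6,5)=6c; end=9; A:t0 B:t1
  2. max(2,3)=3c; end=12; A:t2 B:t1
  3. max(9,5)=9c; end=21; A:t2 B:t3
  4. max(5,2)=5c; end=26; A:t4 B:t3
  5. max(2,9)=9c; end=35; A:t4 B:t5
  6. max(6,6)=6c; end=41; A:t6 B:t5
  7. 6=6c; end=47; A:t6 B:t5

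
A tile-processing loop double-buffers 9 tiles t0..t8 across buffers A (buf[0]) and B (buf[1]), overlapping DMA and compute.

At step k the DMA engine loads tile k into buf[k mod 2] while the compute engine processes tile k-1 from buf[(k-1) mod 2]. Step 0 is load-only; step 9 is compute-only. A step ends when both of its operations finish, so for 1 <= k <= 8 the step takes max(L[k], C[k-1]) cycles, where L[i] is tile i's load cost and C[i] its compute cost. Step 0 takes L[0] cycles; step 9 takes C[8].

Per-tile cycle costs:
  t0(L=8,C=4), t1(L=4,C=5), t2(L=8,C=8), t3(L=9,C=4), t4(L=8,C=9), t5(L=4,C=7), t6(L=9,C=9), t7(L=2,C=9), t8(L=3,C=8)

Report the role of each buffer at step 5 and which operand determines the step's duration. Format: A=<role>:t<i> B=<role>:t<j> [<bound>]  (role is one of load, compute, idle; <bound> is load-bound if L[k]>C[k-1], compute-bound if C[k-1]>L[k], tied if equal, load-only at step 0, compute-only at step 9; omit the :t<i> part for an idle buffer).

  0. 8=8c; end=8; A:t0 B:-
  1. max(4,4)=4c; end=12; A:t0 B:t1
  2. max(8,5)=8c; end=20; A:t2 B:t1
  3. max(9,8)=9c; end=29; A:t2 B:t3
  4. max(8,4)=8c; end=37; A:t4 B:t3
  5. max(4,9)=9c; end=46; A:t4 B:t5
  6. max(9,7)=9c; end=55; A:t6 B:t5
  7. max(2,9)=9c; end=64; A:t6 B:t7
  8. max(3,9)=9c; end=73; A:t8 B:t7
  9. 8=8c; end=81; A:t8 B:t7

step 5: A=compute:t4 B=load:t5 [compute-bound]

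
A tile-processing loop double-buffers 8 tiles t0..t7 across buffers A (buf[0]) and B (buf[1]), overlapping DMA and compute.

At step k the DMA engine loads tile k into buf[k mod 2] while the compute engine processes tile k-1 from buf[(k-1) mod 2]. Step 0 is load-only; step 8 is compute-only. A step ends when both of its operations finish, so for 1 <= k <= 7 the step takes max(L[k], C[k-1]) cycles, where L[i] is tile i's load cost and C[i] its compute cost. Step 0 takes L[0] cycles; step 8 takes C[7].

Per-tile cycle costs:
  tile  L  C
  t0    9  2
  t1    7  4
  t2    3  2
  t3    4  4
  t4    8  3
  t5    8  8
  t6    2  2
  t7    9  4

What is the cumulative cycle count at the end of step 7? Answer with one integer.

[0] DMA t0→A (9c) ∥ CU idle ⇒ 9c, clock 9
[1] DMA t1→B (7c) ∥ CU A:t0 (2c) ⇒ 7c, clock 16
[2] DMA t2→A (3c) ∥ CU B:t1 (4c) ⇒ 4c, clock 20
[3] DMA t3→B (4c) ∥ CU A:t2 (2c) ⇒ 4c, clock 24
[4] DMA t4→A (8c) ∥ CU B:t3 (4c) ⇒ 8c, clock 32
[5] DMA t5→B (8c) ∥ CU A:t4 (3c) ⇒ 8c, clock 40
[6] DMA t6→A (2c) ∥ CU B:t5 (8c) ⇒ 8c, clock 48
[7] DMA t7→B (9c) ∥ CU A:t6 (2c) ⇒ 9c, clock 57
[8] DMA idle ∥ CU B:t7 (4c) ⇒ 4c, clock 61

end_cycle[7] = 57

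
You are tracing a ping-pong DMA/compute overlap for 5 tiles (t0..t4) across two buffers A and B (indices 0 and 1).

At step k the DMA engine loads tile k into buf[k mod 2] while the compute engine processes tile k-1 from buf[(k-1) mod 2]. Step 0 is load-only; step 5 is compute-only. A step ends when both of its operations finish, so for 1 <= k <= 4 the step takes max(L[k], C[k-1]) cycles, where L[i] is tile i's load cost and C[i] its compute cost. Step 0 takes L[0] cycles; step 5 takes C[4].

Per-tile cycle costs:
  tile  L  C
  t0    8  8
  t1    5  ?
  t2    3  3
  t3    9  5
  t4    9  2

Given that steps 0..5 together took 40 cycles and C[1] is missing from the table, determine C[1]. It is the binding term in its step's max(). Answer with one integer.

C[1] = 4

step 0 = dur = L[0]=8 = 8
step 1 = dur = max(L[1]=5, C[0]=8) = 8
step 2 = dur = max(L[2]=3, C[1]=?) = C[1]  (unknown; binding)
step 3 = dur = max(L[3]=9, C[2]=3) = 9
step 4 = dur = max(L[4]=9, C[3]=5) = 9
step 5 = dur = C[4]=2 = 2
sum of known step durations = 36
dur[2] = total - known = 40 - 36 = 4
C[1] is the binding max in step 2, so C[1] = dur[2] = 4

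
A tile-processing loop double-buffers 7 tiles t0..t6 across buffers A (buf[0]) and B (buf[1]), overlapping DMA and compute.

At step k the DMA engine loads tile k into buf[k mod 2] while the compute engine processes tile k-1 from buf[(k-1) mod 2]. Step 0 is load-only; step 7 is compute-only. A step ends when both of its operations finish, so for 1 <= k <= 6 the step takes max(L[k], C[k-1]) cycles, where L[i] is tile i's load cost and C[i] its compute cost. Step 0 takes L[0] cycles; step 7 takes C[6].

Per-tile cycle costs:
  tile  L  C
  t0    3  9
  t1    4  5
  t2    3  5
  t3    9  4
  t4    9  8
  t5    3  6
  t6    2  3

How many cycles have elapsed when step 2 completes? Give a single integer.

end_cycle[2] = 17

[0] DMA t0→A (3c) ∥ CU idle ⇒ 3c, clock 3
[1] DMA t1→B (4c) ∥ CU A:t0 (9c) ⇒ 9c, clock 12
[2] DMA t2→A (3c) ∥ CU B:t1 (5c) ⇒ 5c, clock 17
[3] DMA t3→B (9c) ∥ CU A:t2 (5c) ⇒ 9c, clock 26
[4] DMA t4→A (9c) ∥ CU B:t3 (4c) ⇒ 9c, clock 35
[5] DMA t5→B (3c) ∥ CU A:t4 (8c) ⇒ 8c, clock 43
[6] DMA t6→A (2c) ∥ CU B:t5 (6c) ⇒ 6c, clock 49
[7] DMA idle ∥ CU A:t6 (3c) ⇒ 3c, clock 52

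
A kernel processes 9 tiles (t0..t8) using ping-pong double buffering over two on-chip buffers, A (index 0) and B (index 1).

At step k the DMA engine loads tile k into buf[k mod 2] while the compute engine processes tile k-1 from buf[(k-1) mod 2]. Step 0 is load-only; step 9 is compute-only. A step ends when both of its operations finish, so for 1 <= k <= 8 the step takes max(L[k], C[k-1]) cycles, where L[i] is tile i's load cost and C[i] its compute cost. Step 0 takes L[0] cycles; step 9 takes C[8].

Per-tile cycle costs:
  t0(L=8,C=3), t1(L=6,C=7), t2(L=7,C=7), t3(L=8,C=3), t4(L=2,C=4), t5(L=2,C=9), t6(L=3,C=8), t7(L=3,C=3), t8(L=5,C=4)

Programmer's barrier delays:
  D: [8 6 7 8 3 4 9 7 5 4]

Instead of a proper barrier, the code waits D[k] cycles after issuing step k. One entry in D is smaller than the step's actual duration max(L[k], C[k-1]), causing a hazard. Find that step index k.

[0] required=L[0]=8=8 vs D=8 ok
[1] required=max(L[1]=6,C[0]=3)=6 vs D=6 ok
[2] required=max(L[2]=7,C[1]=7)=7 vs D=7 ok
[3] required=max(L[3]=8,C[2]=7)=8 vs D=8 ok
[4] required=max(L[4]=2,C[3]=3)=3 vs D=3 ok
[5] required=max(L[5]=2,C[4]=4)=4 vs D=4 ok
[6] required=max(L[6]=3,C[5]=9)=9 vs D=9 ok
[7] required=max(L[7]=3,C[6]=8)=8 vs D=7 SHORT
[8] required=max(L[8]=5,C[7]=3)=5 vs D=5 ok
[9] required=C[8]=4=4 vs D=4 ok

hazard at step 7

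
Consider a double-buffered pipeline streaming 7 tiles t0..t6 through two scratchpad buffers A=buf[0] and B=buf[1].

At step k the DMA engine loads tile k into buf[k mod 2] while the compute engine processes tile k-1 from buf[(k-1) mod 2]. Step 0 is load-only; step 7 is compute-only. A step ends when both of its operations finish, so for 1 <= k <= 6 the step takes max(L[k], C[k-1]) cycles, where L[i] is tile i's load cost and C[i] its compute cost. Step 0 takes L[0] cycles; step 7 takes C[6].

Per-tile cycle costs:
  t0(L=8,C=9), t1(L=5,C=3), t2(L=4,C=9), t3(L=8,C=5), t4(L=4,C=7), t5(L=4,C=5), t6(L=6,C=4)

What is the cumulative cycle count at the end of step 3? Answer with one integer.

k=0 load=t0/8c comp=- wait=8 total=8
k=1 load=t1/5c comp=t0/9c wait=9 total=17
k=2 load=t2/4c comp=t1/3c wait=4 total=21
k=3 load=t3/8c comp=t2/9c wait=9 total=30
k=4 load=t4/4c comp=t3/5c wait=5 total=35
k=5 load=t5/4c comp=t4/7c wait=7 total=42
k=6 load=t6/6c comp=t5/5c wait=6 total=48
k=7 load=- comp=t6/4c wait=4 total=52

end_cycle[3] = 30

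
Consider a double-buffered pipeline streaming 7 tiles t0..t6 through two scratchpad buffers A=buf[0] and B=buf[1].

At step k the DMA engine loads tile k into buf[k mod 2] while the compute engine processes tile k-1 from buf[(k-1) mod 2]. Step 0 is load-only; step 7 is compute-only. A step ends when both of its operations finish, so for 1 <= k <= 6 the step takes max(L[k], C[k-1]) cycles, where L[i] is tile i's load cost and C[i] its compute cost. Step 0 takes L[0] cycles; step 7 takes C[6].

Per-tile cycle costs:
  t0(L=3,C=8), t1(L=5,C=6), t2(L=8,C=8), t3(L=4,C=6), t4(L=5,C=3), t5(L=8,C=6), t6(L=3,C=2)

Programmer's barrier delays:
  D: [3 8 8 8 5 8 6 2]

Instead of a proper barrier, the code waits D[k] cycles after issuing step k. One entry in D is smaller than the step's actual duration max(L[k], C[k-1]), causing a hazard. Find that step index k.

hazard at step 4

k=0 barrier L[0]=3→3c, D[0]=3 ok
k=1 barrier max(L[1]=5,C[0]=8)→8c, D[1]=8 ok
k=2 barrier max(L[2]=8,C[1]=6)→8c, D[2]=8 ok
k=3 barrier max(L[3]=4,C[2]=8)→8c, D[3]=8 ok
k=4 barrier max(L[4]=5,C[3]=6)→6c, D[4]=5 SHORT
k=5 barrier max(L[5]=8,C[4]=3)→8c, D[5]=8 ok
k=6 barrier max(L[6]=3,C[5]=6)→6c, D[6]=6 ok
k=7 barrier C[6]=2→2c, D[7]=2 ok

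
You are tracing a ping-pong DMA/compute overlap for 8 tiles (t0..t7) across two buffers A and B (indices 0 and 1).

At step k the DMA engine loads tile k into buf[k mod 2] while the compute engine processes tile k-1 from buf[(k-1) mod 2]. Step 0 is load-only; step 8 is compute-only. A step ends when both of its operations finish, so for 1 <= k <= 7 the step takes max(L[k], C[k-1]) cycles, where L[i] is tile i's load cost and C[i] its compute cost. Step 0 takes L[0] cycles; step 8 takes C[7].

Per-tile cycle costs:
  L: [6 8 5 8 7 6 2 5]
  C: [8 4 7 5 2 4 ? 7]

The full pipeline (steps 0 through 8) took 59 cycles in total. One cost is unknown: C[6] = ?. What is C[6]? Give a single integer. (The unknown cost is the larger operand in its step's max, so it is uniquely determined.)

step 0 → dur = L[0]=6 = 6
step 1 → dur = max(L[1]=8, C[0]=8) = 8
step 2 → dur = max(L[2]=5, C[1]=4) = 5
step 3 → dur = max(L[3]=8, C[2]=7) = 8
step 4 → dur = max(L[4]=7, C[3]=5) = 7
step 5 → dur = max(L[5]=6, C[4]=2) = 6
step 6 → dur = max(L[6]=2, C[5]=4) = 4
step 7 → dur = max(L[7]=5, C[6]=?) = C[6]  (unknown; binding)
step 8 → dur = C[7]=7 = 7
sum of known step durations = 51
dur[7] = total - known = 59 - 51 = 8
C[6] is the binding max in step 7, so C[6] = dur[7] = 8

C[6] = 8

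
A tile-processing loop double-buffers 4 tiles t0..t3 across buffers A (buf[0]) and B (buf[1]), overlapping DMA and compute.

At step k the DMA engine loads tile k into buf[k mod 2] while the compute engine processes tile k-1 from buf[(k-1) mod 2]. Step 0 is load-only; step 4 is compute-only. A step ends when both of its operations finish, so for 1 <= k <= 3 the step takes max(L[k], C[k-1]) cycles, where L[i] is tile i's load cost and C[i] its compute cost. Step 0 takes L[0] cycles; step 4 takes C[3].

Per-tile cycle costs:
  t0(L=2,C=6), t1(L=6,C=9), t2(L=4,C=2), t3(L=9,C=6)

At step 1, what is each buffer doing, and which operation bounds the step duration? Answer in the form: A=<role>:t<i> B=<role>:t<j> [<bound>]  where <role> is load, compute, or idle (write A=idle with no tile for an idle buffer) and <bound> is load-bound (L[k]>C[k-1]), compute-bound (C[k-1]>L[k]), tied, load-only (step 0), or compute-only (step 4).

step 1: A=compute:t0 B=load:t1 [tied]

[0] DMA t0→A (2c) ∥ CU idle ⇒ 2c, clock 2
[1] DMA t1→B (6c) ∥ CU A:t0 (6c) ⇒ 6c, clock 8
[2] DMA t2→A (4c) ∥ CU B:t1 (9c) ⇒ 9c, clock 17
[3] DMA t3→B (9c) ∥ CU A:t2 (2c) ⇒ 9c, clock 26
[4] DMA idle ∥ CU B:t3 (6c) ⇒ 6c, clock 32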